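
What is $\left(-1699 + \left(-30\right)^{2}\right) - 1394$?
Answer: $-2193$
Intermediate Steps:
$\left(-1699 + \left(-30\right)^{2}\right) - 1394 = \left(-1699 + 900\right) - 1394 = -799 - 1394 = -2193$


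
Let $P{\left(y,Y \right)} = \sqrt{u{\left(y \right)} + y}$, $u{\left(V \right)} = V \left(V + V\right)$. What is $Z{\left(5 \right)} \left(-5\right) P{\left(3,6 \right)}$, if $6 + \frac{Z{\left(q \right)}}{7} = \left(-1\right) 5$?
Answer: $385 \sqrt{21} \approx 1764.3$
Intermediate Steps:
$Z{\left(q \right)} = -77$ ($Z{\left(q \right)} = -42 + 7 \left(\left(-1\right) 5\right) = -42 + 7 \left(-5\right) = -42 - 35 = -77$)
$u{\left(V \right)} = 2 V^{2}$ ($u{\left(V \right)} = V 2 V = 2 V^{2}$)
$P{\left(y,Y \right)} = \sqrt{y + 2 y^{2}}$ ($P{\left(y,Y \right)} = \sqrt{2 y^{2} + y} = \sqrt{y + 2 y^{2}}$)
$Z{\left(5 \right)} \left(-5\right) P{\left(3,6 \right)} = \left(-77\right) \left(-5\right) \sqrt{3 \left(1 + 2 \cdot 3\right)} = 385 \sqrt{3 \left(1 + 6\right)} = 385 \sqrt{3 \cdot 7} = 385 \sqrt{21}$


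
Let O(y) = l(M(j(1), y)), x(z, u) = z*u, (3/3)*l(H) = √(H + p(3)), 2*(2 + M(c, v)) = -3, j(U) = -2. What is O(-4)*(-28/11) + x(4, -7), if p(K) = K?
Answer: -28 - 14*I*√2/11 ≈ -28.0 - 1.7999*I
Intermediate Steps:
M(c, v) = -7/2 (M(c, v) = -2 + (½)*(-3) = -2 - 3/2 = -7/2)
l(H) = √(3 + H) (l(H) = √(H + 3) = √(3 + H))
x(z, u) = u*z
O(y) = I*√2/2 (O(y) = √(3 - 7/2) = √(-½) = I*√2/2)
O(-4)*(-28/11) + x(4, -7) = (I*√2/2)*(-28/11) - 7*4 = (I*√2/2)*(-28*1/11) - 28 = (I*√2/2)*(-28/11) - 28 = -14*I*√2/11 - 28 = -28 - 14*I*√2/11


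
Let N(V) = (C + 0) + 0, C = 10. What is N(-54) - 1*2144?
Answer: -2134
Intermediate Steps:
N(V) = 10 (N(V) = (10 + 0) + 0 = 10 + 0 = 10)
N(-54) - 1*2144 = 10 - 1*2144 = 10 - 2144 = -2134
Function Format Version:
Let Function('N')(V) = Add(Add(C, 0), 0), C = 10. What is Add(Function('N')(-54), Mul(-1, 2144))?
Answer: -2134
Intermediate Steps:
Function('N')(V) = 10 (Function('N')(V) = Add(Add(10, 0), 0) = Add(10, 0) = 10)
Add(Function('N')(-54), Mul(-1, 2144)) = Add(10, Mul(-1, 2144)) = Add(10, -2144) = -2134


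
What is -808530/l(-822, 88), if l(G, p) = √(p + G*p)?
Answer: 404265*I*√18062/18062 ≈ 3008.0*I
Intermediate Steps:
-808530/l(-822, 88) = -808530*√22/(44*√(1 - 822)) = -808530*(-I*√18062/36124) = -(-404265)*I*√18062/18062 = 404265*I*√18062/18062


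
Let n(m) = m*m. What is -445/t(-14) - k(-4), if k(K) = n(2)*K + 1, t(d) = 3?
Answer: -400/3 ≈ -133.33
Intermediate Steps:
n(m) = m²
k(K) = 1 + 4*K (k(K) = 2²*K + 1 = 4*K + 1 = 1 + 4*K)
-445/t(-14) - k(-4) = -445/3 - (1 + 4*(-4)) = -445*⅓ - (1 - 16) = -445/3 - 1*(-15) = -445/3 + 15 = -400/3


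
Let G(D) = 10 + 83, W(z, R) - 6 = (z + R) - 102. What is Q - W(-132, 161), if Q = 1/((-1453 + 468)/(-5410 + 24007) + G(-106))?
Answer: 115830509/1728536 ≈ 67.011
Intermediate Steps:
W(z, R) = -96 + R + z (W(z, R) = 6 + ((z + R) - 102) = 6 + ((R + z) - 102) = 6 + (-102 + R + z) = -96 + R + z)
G(D) = 93
Q = 18597/1728536 (Q = 1/((-1453 + 468)/(-5410 + 24007) + 93) = 1/(-985/18597 + 93) = 1/(1728536/18597) = 18597/1728536 ≈ 0.010759)
Q - W(-132, 161) = 18597/1728536 - (-96 + 161 - 132) = 18597/1728536 - 1*(-67) = 18597/1728536 + 67 = 115830509/1728536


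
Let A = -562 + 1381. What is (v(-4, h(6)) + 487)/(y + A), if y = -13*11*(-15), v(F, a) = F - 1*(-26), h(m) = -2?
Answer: 509/2964 ≈ 0.17173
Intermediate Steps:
v(F, a) = 26 + F (v(F, a) = F + 26 = 26 + F)
y = 2145 (y = -143*(-15) = 2145)
A = 819
(v(-4, h(6)) + 487)/(y + A) = ((26 - 4) + 487)/(2145 + 819) = (22 + 487)/2964 = 509*(1/2964) = 509/2964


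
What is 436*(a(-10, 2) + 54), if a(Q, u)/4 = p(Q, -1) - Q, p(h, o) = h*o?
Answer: 58424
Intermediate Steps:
a(Q, u) = -8*Q (a(Q, u) = 4*(Q*(-1) - Q) = 4*(-Q - Q) = 4*(-2*Q) = -8*Q)
436*(a(-10, 2) + 54) = 436*(-8*(-10) + 54) = 436*(80 + 54) = 436*134 = 58424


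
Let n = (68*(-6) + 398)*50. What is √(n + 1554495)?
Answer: √1553995 ≈ 1246.6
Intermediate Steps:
n = -500 (n = (-408 + 398)*50 = -10*50 = -500)
√(n + 1554495) = √(-500 + 1554495) = √1553995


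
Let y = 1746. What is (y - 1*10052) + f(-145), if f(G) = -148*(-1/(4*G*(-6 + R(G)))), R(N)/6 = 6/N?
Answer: -7525199/906 ≈ -8306.0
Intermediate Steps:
R(N) = 36/N (R(N) = 6*(6/N) = 36/N)
f(G) = 37/(G*(-6 + 36/G)) (f(G) = -148*(-1/(4*G*(-6 + 36/G))) = -(-37)/(G*(-6 + 36/G)) = 37/(G*(-6 + 36/G)))
(y - 1*10052) + f(-145) = (1746 - 1*10052) - 37/(-36 + 6*(-145)) = (1746 - 10052) - 37/(-36 - 870) = -8306 - 37/(-906) = -8306 - 37*(-1/906) = -8306 + 37/906 = -7525199/906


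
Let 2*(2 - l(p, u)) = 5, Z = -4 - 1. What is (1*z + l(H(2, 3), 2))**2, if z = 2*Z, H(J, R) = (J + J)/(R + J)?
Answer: 441/4 ≈ 110.25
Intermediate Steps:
Z = -5
H(J, R) = 2*J/(J + R) (H(J, R) = (2*J)/(J + R) = 2*J/(J + R))
l(p, u) = -1/2 (l(p, u) = 2 - 1/2*5 = 2 - 5/2 = -1/2)
z = -10 (z = 2*(-5) = -10)
(1*z + l(H(2, 3), 2))**2 = (1*(-10) - 1/2)**2 = (-10 - 1/2)**2 = (-21/2)**2 = 441/4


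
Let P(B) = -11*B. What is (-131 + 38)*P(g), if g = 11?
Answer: 11253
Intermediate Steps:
(-131 + 38)*P(g) = (-131 + 38)*(-11*11) = -93*(-121) = 11253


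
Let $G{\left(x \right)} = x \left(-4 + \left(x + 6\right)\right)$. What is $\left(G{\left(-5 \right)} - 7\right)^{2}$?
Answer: $64$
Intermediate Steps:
$G{\left(x \right)} = x \left(2 + x\right)$ ($G{\left(x \right)} = x \left(-4 + \left(6 + x\right)\right) = x \left(2 + x\right)$)
$\left(G{\left(-5 \right)} - 7\right)^{2} = \left(- 5 \left(2 - 5\right) - 7\right)^{2} = \left(\left(-5\right) \left(-3\right) - 7\right)^{2} = \left(15 - 7\right)^{2} = 8^{2} = 64$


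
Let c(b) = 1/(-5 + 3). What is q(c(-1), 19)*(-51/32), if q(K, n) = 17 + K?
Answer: -1683/64 ≈ -26.297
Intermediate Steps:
c(b) = -½ (c(b) = 1/(-2) = -½)
q(c(-1), 19)*(-51/32) = (17 - ½)*(-51/32) = 33*(-51*1/32)/2 = (33/2)*(-51/32) = -1683/64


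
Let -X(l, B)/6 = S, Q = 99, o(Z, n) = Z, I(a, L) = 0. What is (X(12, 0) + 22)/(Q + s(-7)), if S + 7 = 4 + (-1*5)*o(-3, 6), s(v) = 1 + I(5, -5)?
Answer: -½ ≈ -0.50000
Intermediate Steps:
s(v) = 1 (s(v) = 1 + 0 = 1)
S = 12 (S = -7 + (4 - 1*5*(-3)) = -7 + (4 - 5*(-3)) = -7 + (4 + 15) = -7 + 19 = 12)
X(l, B) = -72 (X(l, B) = -6*12 = -72)
(X(12, 0) + 22)/(Q + s(-7)) = (-72 + 22)/(99 + 1) = -50/100 = -50*1/100 = -½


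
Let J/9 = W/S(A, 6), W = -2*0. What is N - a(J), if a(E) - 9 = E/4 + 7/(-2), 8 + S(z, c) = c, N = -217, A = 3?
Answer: -445/2 ≈ -222.50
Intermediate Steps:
W = 0
S(z, c) = -8 + c
J = 0 (J = 9*(0/(-8 + 6)) = 9*(0/(-2)) = 9*(0*(-½)) = 9*0 = 0)
a(E) = 11/2 + E/4 (a(E) = 9 + (E/4 + 7/(-2)) = 9 + (E*(¼) + 7*(-½)) = 9 + (E/4 - 7/2) = 9 + (-7/2 + E/4) = 11/2 + E/4)
N - a(J) = -217 - (11/2 + (¼)*0) = -217 - (11/2 + 0) = -217 - 1*11/2 = -217 - 11/2 = -445/2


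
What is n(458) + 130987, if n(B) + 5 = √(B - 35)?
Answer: 130982 + 3*√47 ≈ 1.3100e+5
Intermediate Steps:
n(B) = -5 + √(-35 + B) (n(B) = -5 + √(B - 35) = -5 + √(-35 + B))
n(458) + 130987 = (-5 + √(-35 + 458)) + 130987 = (-5 + √423) + 130987 = (-5 + 3*√47) + 130987 = 130982 + 3*√47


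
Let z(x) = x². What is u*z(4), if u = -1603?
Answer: -25648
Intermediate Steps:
u*z(4) = -1603*4² = -1603*16 = -25648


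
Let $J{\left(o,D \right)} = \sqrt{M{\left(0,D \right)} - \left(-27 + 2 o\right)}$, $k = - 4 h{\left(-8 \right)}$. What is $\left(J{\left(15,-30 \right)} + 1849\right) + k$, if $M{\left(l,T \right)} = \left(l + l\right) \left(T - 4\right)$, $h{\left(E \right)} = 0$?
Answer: $1849 + i \sqrt{3} \approx 1849.0 + 1.732 i$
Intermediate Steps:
$M{\left(l,T \right)} = 2 l \left(-4 + T\right)$
$k = 0$ ($k = \left(-4\right) 0 = 0$)
$J{\left(o,D \right)} = \sqrt{27 - 2 o}$ ($J{\left(o,D \right)} = \sqrt{2 \cdot 0 \left(-4 + D\right) - \left(-27 + 2 o\right)} = \sqrt{0 - \left(-27 + 2 o\right)} = \sqrt{27 - 2 o}$)
$\left(J{\left(15,-30 \right)} + 1849\right) + k = \left(\sqrt{27 - 30} + 1849\right) + 0 = \left(\sqrt{-3} + 1849\right) + 0 = \left(i \sqrt{3} + 1849\right) + 0 = \left(1849 + i \sqrt{3}\right) + 0 = 1849 + i \sqrt{3}$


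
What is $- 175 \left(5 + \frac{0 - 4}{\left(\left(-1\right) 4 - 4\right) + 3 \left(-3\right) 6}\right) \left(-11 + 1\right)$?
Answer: $\frac{274750}{31} \approx 8862.9$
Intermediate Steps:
$- 175 \left(5 + \frac{0 - 4}{\left(\left(-1\right) 4 - 4\right) + 3 \left(-3\right) 6}\right) \left(-11 + 1\right) = - 175 \left(5 - \frac{4}{\left(-4 - 4\right) - 54}\right) \left(-10\right) = - 175 \left(5 - \frac{4}{-8 - 54}\right) \left(-10\right) = - 175 \left(5 - \frac{4}{-62}\right) \left(-10\right) = - 175 \left(5 - - \frac{2}{31}\right) \left(-10\right) = - 175 \left(5 + \frac{2}{31}\right) \left(-10\right) = - 175 \cdot \frac{157}{31} \left(-10\right) = \left(-175\right) \left(- \frac{1570}{31}\right) = \frac{274750}{31}$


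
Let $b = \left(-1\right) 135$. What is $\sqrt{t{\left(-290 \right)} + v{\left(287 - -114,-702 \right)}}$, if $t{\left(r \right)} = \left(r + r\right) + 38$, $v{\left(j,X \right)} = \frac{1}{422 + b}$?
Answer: $\frac{i \sqrt{44643711}}{287} \approx 23.281 i$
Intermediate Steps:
$b = -135$
$v{\left(j,X \right)} = \frac{1}{287}$ ($v{\left(j,X \right)} = \frac{1}{422 - 135} = \frac{1}{287}$)
$t{\left(r \right)} = 38 + 2 r$ ($t{\left(r \right)} = 2 r + 38 = 38 + 2 r$)
$\sqrt{t{\left(-290 \right)} + v{\left(287 - -114,-702 \right)}} = \sqrt{\left(38 + 2 \left(-290\right)\right) + \frac{1}{287}} = \sqrt{\left(38 - 580\right) + \frac{1}{287}} = \sqrt{-542 + \frac{1}{287}} = \sqrt{- \frac{155553}{287}} = \frac{i \sqrt{44643711}}{287}$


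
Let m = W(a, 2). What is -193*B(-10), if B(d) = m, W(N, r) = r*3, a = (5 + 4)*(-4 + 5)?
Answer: -1158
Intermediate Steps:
a = 9 (a = 9*1 = 9)
W(N, r) = 3*r
m = 6 (m = 3*2 = 6)
B(d) = 6
-193*B(-10) = -193*6 = -1158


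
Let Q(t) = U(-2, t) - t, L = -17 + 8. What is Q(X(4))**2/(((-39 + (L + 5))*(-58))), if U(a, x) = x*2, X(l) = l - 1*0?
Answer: 8/1247 ≈ 0.0064154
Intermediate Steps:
L = -9
X(l) = l (X(l) = l + 0 = l)
U(a, x) = 2*x
Q(t) = t (Q(t) = 2*t - t = t)
Q(X(4))**2/(((-39 + (L + 5))*(-58))) = 4**2/(((-39 + (-9 + 5))*(-58))) = 16/(((-39 - 4)*(-58))) = 16/((-43*(-58))) = 16/2494 = 16*(1/2494) = 8/1247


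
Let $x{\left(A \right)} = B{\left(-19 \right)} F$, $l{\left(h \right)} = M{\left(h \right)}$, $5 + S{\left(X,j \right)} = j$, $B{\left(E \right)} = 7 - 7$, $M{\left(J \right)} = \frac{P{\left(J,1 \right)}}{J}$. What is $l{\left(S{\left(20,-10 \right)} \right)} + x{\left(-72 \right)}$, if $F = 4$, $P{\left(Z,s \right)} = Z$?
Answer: $1$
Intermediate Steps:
$M{\left(J \right)} = 1$ ($M{\left(J \right)} = \frac{J}{J} = 1$)
$B{\left(E \right)} = 0$
$S{\left(X,j \right)} = -5 + j$
$l{\left(h \right)} = 1$
$x{\left(A \right)} = 0$ ($x{\left(A \right)} = 0 \cdot 4 = 0$)
$l{\left(S{\left(20,-10 \right)} \right)} + x{\left(-72 \right)} = 1 + 0 = 1$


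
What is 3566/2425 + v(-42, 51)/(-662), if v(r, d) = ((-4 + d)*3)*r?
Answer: 8360771/802675 ≈ 10.416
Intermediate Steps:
v(r, d) = r*(-12 + 3*d) (v(r, d) = (-12 + 3*d)*r = r*(-12 + 3*d))
3566/2425 + v(-42, 51)/(-662) = 3566/2425 + (3*(-42)*(-4 + 51))/(-662) = 3566*(1/2425) + (3*(-42)*47)*(-1/662) = 3566/2425 - 5922*(-1/662) = 3566/2425 + 2961/331 = 8360771/802675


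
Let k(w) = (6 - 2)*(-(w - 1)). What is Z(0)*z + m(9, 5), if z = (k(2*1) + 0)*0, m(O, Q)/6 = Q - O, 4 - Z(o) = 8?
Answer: -24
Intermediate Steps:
Z(o) = -4 (Z(o) = 4 - 1*8 = 4 - 8 = -4)
k(w) = 4 - 4*w (k(w) = 4*(-(-1 + w)) = 4*(1 - w) = 4 - 4*w)
m(O, Q) = -6*O + 6*Q (m(O, Q) = 6*(Q - O) = -6*O + 6*Q)
z = 0 (z = ((4 - 8) + 0)*0 = (-4 + 0)*0 = -4*0 = 0)
Z(0)*z + m(9, 5) = -4*0 + (-6*9 + 6*5) = 0 + (-54 + 30) = 0 - 24 = -24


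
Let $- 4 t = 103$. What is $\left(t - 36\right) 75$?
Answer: $- \frac{18525}{4} \approx -4631.3$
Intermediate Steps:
$t = - \frac{103}{4}$ ($t = \left(- \frac{1}{4}\right) 103 = - \frac{103}{4} \approx -25.75$)
$\left(t - 36\right) 75 = \left(- \frac{103}{4} - 36\right) 75 = \left(- \frac{247}{4}\right) 75 = - \frac{18525}{4}$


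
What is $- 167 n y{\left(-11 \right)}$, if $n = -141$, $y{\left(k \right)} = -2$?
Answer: $-47094$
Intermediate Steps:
$- 167 n y{\left(-11 \right)} = \left(-167\right) \left(-141\right) \left(-2\right) = 23547 \left(-2\right) = -47094$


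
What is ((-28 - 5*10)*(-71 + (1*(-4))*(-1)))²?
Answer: 27311076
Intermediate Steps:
((-28 - 5*10)*(-71 + (1*(-4))*(-1)))² = ((-28 - 50)*(-71 - 4*(-1)))² = (-78*(-71 + 4))² = (-78*(-67))² = 5226² = 27311076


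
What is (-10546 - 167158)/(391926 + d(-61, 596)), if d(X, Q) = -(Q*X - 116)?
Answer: -88852/214199 ≈ -0.41481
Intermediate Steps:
d(X, Q) = 116 - Q*X (d(X, Q) = -(-116 + Q*X) = 116 - Q*X)
(-10546 - 167158)/(391926 + d(-61, 596)) = (-10546 - 167158)/(391926 + (116 - 1*596*(-61))) = -177704/(391926 + (116 + 36356)) = -177704/(391926 + 36472) = -177704/428398 = -177704*1/428398 = -88852/214199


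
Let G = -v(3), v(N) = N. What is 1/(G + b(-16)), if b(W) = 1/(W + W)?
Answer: -32/97 ≈ -0.32990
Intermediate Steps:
b(W) = 1/(2*W)
G = -3 (G = -1*3 = -3)
1/(G + b(-16)) = 1/(-3 + (½)/(-16)) = 1/(-3 + (½)*(-1/16)) = 1/(-3 - 1/32) = 1/(-97/32) = -32/97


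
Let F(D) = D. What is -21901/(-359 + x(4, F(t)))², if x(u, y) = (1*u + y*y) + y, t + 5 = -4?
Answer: -21901/80089 ≈ -0.27346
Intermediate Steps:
t = -9 (t = -5 - 4 = -9)
x(u, y) = u + y + y² (x(u, y) = (u + y²) + y = u + y + y²)
-21901/(-359 + x(4, F(t)))² = -21901/(-359 + (4 - 9 + (-9)²))² = -21901/(-359 + (4 - 9 + 81))² = -21901/(-359 + 76)² = -21901/((-283)²) = -21901/80089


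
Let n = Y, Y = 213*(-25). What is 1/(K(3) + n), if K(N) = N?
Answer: -1/5322 ≈ -0.00018790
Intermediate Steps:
Y = -5325
n = -5325
1/(K(3) + n) = 1/(3 - 5325) = 1/(-5322) = -1/5322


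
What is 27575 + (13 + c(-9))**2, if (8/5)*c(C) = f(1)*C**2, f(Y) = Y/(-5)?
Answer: 1765329/64 ≈ 27583.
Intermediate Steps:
f(Y) = -Y/5 (f(Y) = Y*(-1/5) = -Y/5)
c(C) = -C**2/8 (c(C) = 5*((-1/5*1)*C**2)/8 = 5*(-C**2/5)/8 = -C**2/8)
27575 + (13 + c(-9))**2 = 27575 + (13 - 1/8*(-9)**2)**2 = 27575 + (13 - 1/8*81)**2 = 27575 + (13 - 81/8)**2 = 27575 + (23/8)**2 = 27575 + 529/64 = 1765329/64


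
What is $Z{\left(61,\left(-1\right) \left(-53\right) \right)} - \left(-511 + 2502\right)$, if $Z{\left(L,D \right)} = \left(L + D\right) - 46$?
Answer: $-1923$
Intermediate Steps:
$Z{\left(L,D \right)} = -46 + D + L$ ($Z{\left(L,D \right)} = \left(D + L\right) - 46 = -46 + D + L$)
$Z{\left(61,\left(-1\right) \left(-53\right) \right)} - \left(-511 + 2502\right) = \left(-46 - -53 + 61\right) - \left(-511 + 2502\right) = \left(-46 + 53 + 61\right) - 1991 = 68 - 1991 = -1923$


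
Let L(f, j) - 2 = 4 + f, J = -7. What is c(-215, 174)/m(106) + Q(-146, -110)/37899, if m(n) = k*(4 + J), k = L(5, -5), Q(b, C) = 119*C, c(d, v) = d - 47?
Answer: 3165856/416889 ≈ 7.5940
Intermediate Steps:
c(d, v) = -47 + d
L(f, j) = 6 + f (L(f, j) = 2 + (4 + f) = 6 + f)
k = 11 (k = 6 + 5 = 11)
m(n) = -33 (m(n) = 11*(4 - 7) = 11*(-3) = -33)
c(-215, 174)/m(106) + Q(-146, -110)/37899 = (-47 - 215)/(-33) + (119*(-110))/37899 = -262*(-1/33) - 13090*1/37899 = 262/33 - 13090/37899 = 3165856/416889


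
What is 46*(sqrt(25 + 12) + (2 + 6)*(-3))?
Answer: -1104 + 46*sqrt(37) ≈ -824.19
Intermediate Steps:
46*(sqrt(25 + 12) + (2 + 6)*(-3)) = 46*(sqrt(37) + 8*(-3)) = 46*(sqrt(37) - 24) = 46*(-24 + sqrt(37)) = -1104 + 46*sqrt(37)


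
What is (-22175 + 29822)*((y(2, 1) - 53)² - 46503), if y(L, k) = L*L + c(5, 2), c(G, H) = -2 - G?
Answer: -331627449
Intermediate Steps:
y(L, k) = -7 + L² (y(L, k) = L*L + (-2 - 1*5) = L² + (-2 - 5) = L² - 7 = -7 + L²)
(-22175 + 29822)*((y(2, 1) - 53)² - 46503) = (-22175 + 29822)*(((-7 + 2²) - 53)² - 46503) = 7647*(((-7 + 4) - 53)² - 46503) = 7647*((-3 - 53)² - 46503) = 7647*((-56)² - 46503) = 7647*(3136 - 46503) = 7647*(-43367) = -331627449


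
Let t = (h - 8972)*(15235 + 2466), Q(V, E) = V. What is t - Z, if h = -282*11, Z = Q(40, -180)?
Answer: -213721914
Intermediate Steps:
Z = 40
h = -3102
t = -213721874 (t = (-3102 - 8972)*(15235 + 2466) = -12074*17701 = -213721874)
t - Z = -213721874 - 1*40 = -213721874 - 40 = -213721914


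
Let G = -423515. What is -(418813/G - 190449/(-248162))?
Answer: 23275463471/105100329430 ≈ 0.22146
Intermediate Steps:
-(418813/G - 190449/(-248162)) = -(418813/(-423515) - 190449/(-248162)) = -(418813*(-1/423515) - 190449*(-1/248162)) = -(-418813/423515 + 190449/248162) = -1*(-23275463471/105100329430) = 23275463471/105100329430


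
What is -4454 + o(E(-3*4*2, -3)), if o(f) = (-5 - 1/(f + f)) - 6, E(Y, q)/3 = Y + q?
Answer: -723329/162 ≈ -4465.0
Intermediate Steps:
E(Y, q) = 3*Y + 3*q (E(Y, q) = 3*(Y + q) = 3*Y + 3*q)
o(f) = -11 - 1/(2*f) (o(f) = (-5 - 1/(2*f)) - 6 = -11 - 1/(2*f))
-4454 + o(E(-3*4*2, -3)) = -4454 + (-11 - 1/(2*(3*(-3*4*2) + 3*(-3)))) = -4454 + (-11 - 1/(2*(3*(-12*2) - 9))) = -4454 + (-11 - 1/(2*(3*(-24) - 9))) = -4454 + (-11 - 1/(2*(-72 - 9))) = -4454 + (-11 - ½/(-81)) = -4454 + (-11 - ½*(-1/81)) = -4454 + (-11 + 1/162) = -4454 - 1781/162 = -723329/162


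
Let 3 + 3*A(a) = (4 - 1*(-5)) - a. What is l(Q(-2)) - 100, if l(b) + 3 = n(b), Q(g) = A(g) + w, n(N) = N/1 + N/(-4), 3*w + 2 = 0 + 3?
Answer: -403/4 ≈ -100.75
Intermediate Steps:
A(a) = 2 - a/3 (A(a) = -1 + ((4 - 1*(-5)) - a)/3 = -1 + ((4 + 5) - a)/3 = -1 + (9 - a)/3 = -1 + (3 - a/3) = 2 - a/3)
w = ⅓ (w = -⅔ + (0 + 3)/3 = -⅔ + (⅓)*3 = -⅔ + 1 = ⅓ ≈ 0.33333)
n(N) = 3*N/4 (n(N) = N*1 + N*(-¼) = N - N/4 = 3*N/4)
Q(g) = 7/3 - g/3 (Q(g) = (2 - g/3) + ⅓ = 7/3 - g/3)
l(b) = -3 + 3*b/4
l(Q(-2)) - 100 = (-3 + 3*(7/3 - ⅓*(-2))/4) - 100 = (-3 + 3*(7/3 + ⅔)/4) - 100 = (-3 + (¾)*3) - 100 = (-3 + 9/4) - 100 = -¾ - 100 = -403/4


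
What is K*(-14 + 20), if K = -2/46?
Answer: -6/23 ≈ -0.26087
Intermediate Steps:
K = -1/23 (K = -2*1/46 = -1/23 ≈ -0.043478)
K*(-14 + 20) = -(-14 + 20)/23 = -1/23*6 = -6/23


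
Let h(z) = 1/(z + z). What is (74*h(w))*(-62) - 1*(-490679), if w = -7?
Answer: 3437047/7 ≈ 4.9101e+5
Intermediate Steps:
h(z) = 1/(2*z)
(74*h(w))*(-62) - 1*(-490679) = (74*((½)/(-7)))*(-62) - 1*(-490679) = (74*((½)*(-⅐)))*(-62) + 490679 = (74*(-1/14))*(-62) + 490679 = -37/7*(-62) + 490679 = 2294/7 + 490679 = 3437047/7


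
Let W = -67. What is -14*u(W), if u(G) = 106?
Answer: -1484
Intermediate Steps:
-14*u(W) = -14*106 = -1484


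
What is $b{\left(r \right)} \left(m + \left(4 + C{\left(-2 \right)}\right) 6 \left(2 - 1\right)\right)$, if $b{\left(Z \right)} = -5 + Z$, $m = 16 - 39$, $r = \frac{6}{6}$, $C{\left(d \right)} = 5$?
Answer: $-124$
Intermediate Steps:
$r = 1$ ($r = 6 \cdot \frac{1}{6} = 1$)
$m = -23$ ($m = 16 - 39 = -23$)
$b{\left(r \right)} \left(m + \left(4 + C{\left(-2 \right)}\right) 6 \left(2 - 1\right)\right) = \left(-5 + 1\right) \left(-23 + \left(4 + 5\right) 6 \left(2 - 1\right)\right) = - 4 \left(-23 + 9 \cdot 6 \cdot 1\right) = - 4 \left(-23 + 9 \cdot 6\right) = - 4 \left(-23 + 54\right) = \left(-4\right) 31 = -124$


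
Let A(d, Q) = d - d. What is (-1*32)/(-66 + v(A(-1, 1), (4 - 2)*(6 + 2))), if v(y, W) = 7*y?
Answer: 16/33 ≈ 0.48485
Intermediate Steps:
A(d, Q) = 0
(-1*32)/(-66 + v(A(-1, 1), (4 - 2)*(6 + 2))) = (-1*32)/(-66 + 7*0) = -32/(-66 + 0) = -32/(-66) = -32*(-1/66) = 16/33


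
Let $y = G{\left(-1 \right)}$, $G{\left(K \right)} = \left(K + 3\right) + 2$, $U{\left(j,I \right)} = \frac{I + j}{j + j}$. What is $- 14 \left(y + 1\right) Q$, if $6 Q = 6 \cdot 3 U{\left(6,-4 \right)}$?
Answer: $-35$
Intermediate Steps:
$U{\left(j,I \right)} = \frac{I + j}{2 j}$
$G{\left(K \right)} = 5 + K$ ($G{\left(K \right)} = \left(3 + K\right) + 2 = 5 + K$)
$y = 4$ ($y = 5 - 1 = 4$)
$Q = \frac{1}{2}$ ($Q = \frac{6 \cdot 3 \frac{-4 + 6}{2 \cdot 6}}{6} = \frac{18 \cdot \frac{1}{2} \cdot \frac{1}{6} \cdot 2}{6} = \frac{18 \cdot \frac{1}{6}}{6} = \frac{1}{6} \cdot 3 = \frac{1}{2} \approx 0.5$)
$- 14 \left(y + 1\right) Q = - 14 \left(4 + 1\right) \frac{1}{2} = \left(-14\right) 5 \cdot \frac{1}{2} = \left(-70\right) \frac{1}{2} = -35$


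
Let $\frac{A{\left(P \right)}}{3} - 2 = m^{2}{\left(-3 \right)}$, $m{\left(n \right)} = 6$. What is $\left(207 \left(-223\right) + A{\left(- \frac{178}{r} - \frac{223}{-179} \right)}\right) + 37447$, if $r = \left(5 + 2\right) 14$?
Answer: $-8600$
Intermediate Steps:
$r = 98$ ($r = 7 \cdot 14 = 98$)
$A{\left(P \right)} = 114$ ($A{\left(P \right)} = 6 + 3 \cdot 6^{2} = 6 + 3 \cdot 36 = 6 + 108 = 114$)
$\left(207 \left(-223\right) + A{\left(- \frac{178}{r} - \frac{223}{-179} \right)}\right) + 37447 = \left(207 \left(-223\right) + 114\right) + 37447 = \left(-46161 + 114\right) + 37447 = -46047 + 37447 = -8600$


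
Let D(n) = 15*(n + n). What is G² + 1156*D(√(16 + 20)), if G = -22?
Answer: 208564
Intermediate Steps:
D(n) = 30*n (D(n) = 15*(2*n) = 30*n)
G² + 1156*D(√(16 + 20)) = (-22)² + 1156*(30*√(16 + 20)) = 484 + 1156*(30*√36) = 484 + 1156*(30*6) = 484 + 1156*180 = 484 + 208080 = 208564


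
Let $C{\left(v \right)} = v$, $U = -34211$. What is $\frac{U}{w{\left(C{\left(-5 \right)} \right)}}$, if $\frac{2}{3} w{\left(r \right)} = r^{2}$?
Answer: $- \frac{68422}{75} \approx -912.29$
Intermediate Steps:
$w{\left(r \right)} = \frac{3 r^{2}}{2}$
$\frac{U}{w{\left(C{\left(-5 \right)} \right)}} = - \frac{34211}{\frac{3}{2} \left(-5\right)^{2}} = - \frac{34211}{\frac{3}{2} \cdot 25} = - \frac{34211}{\frac{75}{2}} = \left(-34211\right) \frac{2}{75} = - \frac{68422}{75}$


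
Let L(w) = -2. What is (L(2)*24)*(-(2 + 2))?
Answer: 192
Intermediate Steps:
(L(2)*24)*(-(2 + 2)) = (-2*24)*(-(2 + 2)) = -(-48)*4 = -48*(-4) = 192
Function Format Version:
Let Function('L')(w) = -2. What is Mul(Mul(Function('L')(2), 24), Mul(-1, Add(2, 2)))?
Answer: 192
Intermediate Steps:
Mul(Mul(Function('L')(2), 24), Mul(-1, Add(2, 2))) = Mul(Mul(-2, 24), Mul(-1, Add(2, 2))) = Mul(-48, Mul(-1, 4)) = Mul(-48, -4) = 192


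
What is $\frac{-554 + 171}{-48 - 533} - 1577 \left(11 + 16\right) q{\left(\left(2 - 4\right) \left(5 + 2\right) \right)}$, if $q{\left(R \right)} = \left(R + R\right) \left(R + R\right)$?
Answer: $- \frac{19394904433}{581} \approx -3.3382 \cdot 10^{7}$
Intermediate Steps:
$q{\left(R \right)} = 4 R^{2}$ ($q{\left(R \right)} = 2 R 2 R = 4 R^{2}$)
$\frac{-554 + 171}{-48 - 533} - 1577 \left(11 + 16\right) q{\left(\left(2 - 4\right) \left(5 + 2\right) \right)} = \frac{-554 + 171}{-48 - 533} - 1577 \left(11 + 16\right) 4 \left(\left(2 - 4\right) \left(5 + 2\right)\right)^{2} = - \frac{383}{-581} - 1577 \cdot 27 \cdot 4 \left(\left(-2\right) 7\right)^{2} = \left(-383\right) \left(- \frac{1}{581}\right) - 1577 \cdot 27 \cdot 4 \left(-14\right)^{2} = \frac{383}{581} - 1577 \cdot 27 \cdot 4 \cdot 196 = \frac{383}{581} - 1577 \cdot 27 \cdot 784 = \frac{383}{581} - 33381936 = - \frac{19394904433}{581}$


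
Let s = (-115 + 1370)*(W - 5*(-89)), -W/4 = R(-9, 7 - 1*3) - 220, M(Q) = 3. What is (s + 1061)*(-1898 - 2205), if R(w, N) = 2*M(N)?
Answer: -6703547048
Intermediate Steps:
R(w, N) = 6 (R(w, N) = 2*3 = 6)
W = 856 (W = -4*(6 - 220) = -4*(-214) = 856)
s = 1632755 (s = (-115 + 1370)*(856 - 5*(-89)) = 1255*(856 + 445) = 1255*1301 = 1632755)
(s + 1061)*(-1898 - 2205) = (1632755 + 1061)*(-1898 - 2205) = 1633816*(-4103) = -6703547048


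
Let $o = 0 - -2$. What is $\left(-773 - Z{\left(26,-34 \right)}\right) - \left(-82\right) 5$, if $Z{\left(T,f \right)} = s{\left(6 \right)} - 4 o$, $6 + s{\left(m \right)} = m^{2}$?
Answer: $-385$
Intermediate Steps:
$s{\left(m \right)} = -6 + m^{2}$
$o = 2$ ($o = 0 + 2 = 2$)
$Z{\left(T,f \right)} = 22$ ($Z{\left(T,f \right)} = \left(-6 + 6^{2}\right) - 8 = \left(-6 + 36\right) - 8 = 30 - 8 = 22$)
$\left(-773 - Z{\left(26,-34 \right)}\right) - \left(-82\right) 5 = \left(-773 - 22\right) - \left(-82\right) 5 = \left(-773 - 22\right) - -410 = -795 + 410 = -385$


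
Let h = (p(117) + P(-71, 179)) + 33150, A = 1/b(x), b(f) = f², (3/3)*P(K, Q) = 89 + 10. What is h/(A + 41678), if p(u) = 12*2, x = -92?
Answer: 93874224/117587531 ≈ 0.79834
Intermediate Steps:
P(K, Q) = 99 (P(K, Q) = 89 + 10 = 99)
A = 1/8464 (A = 1/((-92)²) = 1/8464 ≈ 0.00011815)
p(u) = 24
h = 33273 (h = (24 + 99) + 33150 = 123 + 33150 = 33273)
h/(A + 41678) = 33273/(1/8464 + 41678) = 33273/(352762593/8464) = 33273*(8464/352762593) = 93874224/117587531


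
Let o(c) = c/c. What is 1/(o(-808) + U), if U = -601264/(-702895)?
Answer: 702895/1304159 ≈ 0.53896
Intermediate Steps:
U = 601264/702895 (U = -601264*(-1/702895) = 601264/702895 ≈ 0.85541)
o(c) = 1
1/(o(-808) + U) = 1/(1 + 601264/702895) = 1/(1304159/702895) = 702895/1304159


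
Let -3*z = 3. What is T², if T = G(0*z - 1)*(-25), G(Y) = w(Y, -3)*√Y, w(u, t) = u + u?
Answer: -2500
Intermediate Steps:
z = -1 (z = -⅓*3 = -1)
w(u, t) = 2*u
G(Y) = 2*Y^(3/2) (G(Y) = (2*Y)*√Y = 2*Y^(3/2))
T = 50*I (T = (2*(0*(-1) - 1)^(3/2))*(-25) = (2*(0 - 1)^(3/2))*(-25) = (2*(-1)^(3/2))*(-25) = (2*(-I))*(-25) = -2*I*(-25) = 50*I ≈ 50.0*I)
T² = (50*I)² = -2500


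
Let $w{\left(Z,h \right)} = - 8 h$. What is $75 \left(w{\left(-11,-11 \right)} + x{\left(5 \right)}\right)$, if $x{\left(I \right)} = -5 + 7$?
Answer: $6750$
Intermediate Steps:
$x{\left(I \right)} = 2$
$75 \left(w{\left(-11,-11 \right)} + x{\left(5 \right)}\right) = 75 \left(\left(-8\right) \left(-11\right) + 2\right) = 75 \left(88 + 2\right) = 75 \cdot 90 = 6750$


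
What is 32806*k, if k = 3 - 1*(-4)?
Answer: 229642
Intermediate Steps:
k = 7 (k = 3 + 4 = 7)
32806*k = 32806*7 = 229642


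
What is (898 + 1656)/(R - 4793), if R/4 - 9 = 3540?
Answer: 2554/9403 ≈ 0.27162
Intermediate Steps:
R = 14196 (R = 36 + 4*3540 = 36 + 14160 = 14196)
(898 + 1656)/(R - 4793) = (898 + 1656)/(14196 - 4793) = 2554/9403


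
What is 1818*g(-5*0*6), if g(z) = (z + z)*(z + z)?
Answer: 0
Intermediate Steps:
g(z) = 4*z² (g(z) = (2*z)*(2*z) = 4*z²)
1818*g(-5*0*6) = 1818*(4*(-5*0*6)²) = 1818*(4*(0*6)²) = 1818*(4*0²) = 1818*(4*0) = 1818*0 = 0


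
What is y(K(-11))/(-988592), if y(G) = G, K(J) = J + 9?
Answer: 1/494296 ≈ 2.0231e-6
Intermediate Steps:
K(J) = 9 + J
y(K(-11))/(-988592) = (9 - 11)/(-988592) = -2*(-1/988592) = 1/494296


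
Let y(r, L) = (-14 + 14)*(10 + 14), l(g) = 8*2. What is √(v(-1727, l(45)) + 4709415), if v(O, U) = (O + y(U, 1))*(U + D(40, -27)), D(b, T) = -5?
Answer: √4690418 ≈ 2165.7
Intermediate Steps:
l(g) = 16
y(r, L) = 0 (y(r, L) = 0*24 = 0)
v(O, U) = O*(-5 + U) (v(O, U) = (O + 0)*(U - 5) = O*(-5 + U))
√(v(-1727, l(45)) + 4709415) = √(-1727*(-5 + 16) + 4709415) = √(-1727*11 + 4709415) = √(-18997 + 4709415) = √4690418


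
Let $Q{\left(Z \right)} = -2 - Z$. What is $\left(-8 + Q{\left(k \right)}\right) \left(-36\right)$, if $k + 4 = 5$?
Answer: $396$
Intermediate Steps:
$k = 1$ ($k = -4 + 5 = 1$)
$\left(-8 + Q{\left(k \right)}\right) \left(-36\right) = \left(-8 - 3\right) \left(-36\right) = \left(-11\right) \left(-36\right) = 396$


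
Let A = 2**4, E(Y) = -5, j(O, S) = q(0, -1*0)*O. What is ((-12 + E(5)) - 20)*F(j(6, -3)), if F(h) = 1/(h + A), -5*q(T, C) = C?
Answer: -37/16 ≈ -2.3125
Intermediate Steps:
q(T, C) = -C/5
j(O, S) = 0 (j(O, S) = (-(-1)*0/5)*O = (-1/5*0)*O = 0*O = 0)
A = 16
F(h) = 1/(16 + h) (F(h) = 1/(h + 16) = 1/(16 + h))
((-12 + E(5)) - 20)*F(j(6, -3)) = ((-12 - 5) - 20)/(16 + 0) = (-17 - 20)/16 = -37*1/16 = -37/16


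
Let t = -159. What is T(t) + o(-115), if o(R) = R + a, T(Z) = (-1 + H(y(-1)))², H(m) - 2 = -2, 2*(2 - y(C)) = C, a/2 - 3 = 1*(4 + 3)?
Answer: -94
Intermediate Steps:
a = 20 (a = 6 + 2*(1*(4 + 3)) = 6 + 2*(1*7) = 6 + 2*7 = 6 + 14 = 20)
y(C) = 2 - C/2
H(m) = 0 (H(m) = 2 - 2 = 0)
T(Z) = 1 (T(Z) = (-1 + 0)² = (-1)² = 1)
o(R) = 20 + R (o(R) = R + 20 = 20 + R)
T(t) + o(-115) = 1 + (20 - 115) = 1 - 95 = -94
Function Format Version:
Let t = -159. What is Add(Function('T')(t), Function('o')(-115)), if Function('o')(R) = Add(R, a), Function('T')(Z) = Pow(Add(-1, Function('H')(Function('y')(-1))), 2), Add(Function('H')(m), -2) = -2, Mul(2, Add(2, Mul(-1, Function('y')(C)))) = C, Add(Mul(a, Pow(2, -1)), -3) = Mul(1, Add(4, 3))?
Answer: -94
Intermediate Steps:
a = 20 (a = Add(6, Mul(2, Mul(1, Add(4, 3)))) = Add(6, Mul(2, Mul(1, 7))) = Add(6, Mul(2, 7)) = Add(6, 14) = 20)
Function('y')(C) = Add(2, Mul(Rational(-1, 2), C))
Function('H')(m) = 0 (Function('H')(m) = Add(2, -2) = 0)
Function('T')(Z) = 1 (Function('T')(Z) = Pow(Add(-1, 0), 2) = Pow(-1, 2) = 1)
Function('o')(R) = Add(20, R) (Function('o')(R) = Add(R, 20) = Add(20, R))
Add(Function('T')(t), Function('o')(-115)) = Add(1, Add(20, -115)) = Add(1, -95) = -94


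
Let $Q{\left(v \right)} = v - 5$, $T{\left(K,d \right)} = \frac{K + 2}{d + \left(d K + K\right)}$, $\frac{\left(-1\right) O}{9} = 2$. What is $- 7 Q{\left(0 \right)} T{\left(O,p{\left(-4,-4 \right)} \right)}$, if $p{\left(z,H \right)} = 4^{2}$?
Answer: $\frac{56}{29} \approx 1.931$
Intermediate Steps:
$O = -18$ ($O = \left(-9\right) 2 = -18$)
$p{\left(z,H \right)} = 16$
$T{\left(K,d \right)} = \frac{2 + K}{K + d + K d}$ ($T{\left(K,d \right)} = \frac{2 + K}{d + \left(K d + K\right)} = \frac{2 + K}{d + \left(K + K d\right)} = \frac{2 + K}{K + d + K d}$)
$Q{\left(v \right)} = -5 + v$
$- 7 Q{\left(0 \right)} T{\left(O,p{\left(-4,-4 \right)} \right)} = - 7 \left(-5 + 0\right) \frac{2 - 18}{-18 + 16 - 288} = \left(-7\right) \left(-5\right) \frac{1}{-18 + 16 - 288} \left(-16\right) = 35 \frac{1}{-290} \left(-16\right) = 35 \left(\left(- \frac{1}{290}\right) \left(-16\right)\right) = 35 \cdot \frac{8}{145} = \frac{56}{29}$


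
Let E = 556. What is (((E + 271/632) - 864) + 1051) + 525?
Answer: 801647/632 ≈ 1268.4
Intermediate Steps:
(((E + 271/632) - 864) + 1051) + 525 = (((556 + 271/632) - 864) + 1051) + 525 = ((351663/632 - 864) + 1051) + 525 = (-194385/632 + 1051) + 525 = 469847/632 + 525 = 801647/632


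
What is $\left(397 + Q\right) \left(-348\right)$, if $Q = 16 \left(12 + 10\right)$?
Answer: $-260652$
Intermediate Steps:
$Q = 352$ ($Q = 16 \cdot 22 = 352$)
$\left(397 + Q\right) \left(-348\right) = \left(397 + 352\right) \left(-348\right) = 749 \left(-348\right) = -260652$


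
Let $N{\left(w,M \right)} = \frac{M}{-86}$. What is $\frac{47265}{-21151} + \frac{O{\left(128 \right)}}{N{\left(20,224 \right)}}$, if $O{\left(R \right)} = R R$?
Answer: $- \frac{931651687}{148057} \approx -6292.5$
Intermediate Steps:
$O{\left(R \right)} = R^{2}$
$N{\left(w,M \right)} = - \frac{M}{86}$ ($N{\left(w,M \right)} = M \left(- \frac{1}{86}\right) = - \frac{M}{86}$)
$\frac{47265}{-21151} + \frac{O{\left(128 \right)}}{N{\left(20,224 \right)}} = \frac{47265}{-21151} + \frac{128^{2}}{\left(- \frac{1}{86}\right) 224} = 47265 \left(- \frac{1}{21151}\right) + \frac{16384}{- \frac{112}{43}} = - \frac{47265}{21151} + 16384 \left(- \frac{43}{112}\right) = - \frac{47265}{21151} - \frac{44032}{7} = - \frac{931651687}{148057}$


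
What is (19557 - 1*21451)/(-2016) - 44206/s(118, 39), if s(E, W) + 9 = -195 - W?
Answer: 4976641/27216 ≈ 182.86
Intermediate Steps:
s(E, W) = -204 - W (s(E, W) = -9 + (-195 - W) = -204 - W)
(19557 - 1*21451)/(-2016) - 44206/s(118, 39) = (19557 - 1*21451)/(-2016) - 44206/(-204 - 1*39) = (19557 - 21451)*(-1/2016) - 44206/(-204 - 39) = -1894*(-1/2016) - 44206/(-243) = 947/1008 - 44206*(-1/243) = 947/1008 + 44206/243 = 4976641/27216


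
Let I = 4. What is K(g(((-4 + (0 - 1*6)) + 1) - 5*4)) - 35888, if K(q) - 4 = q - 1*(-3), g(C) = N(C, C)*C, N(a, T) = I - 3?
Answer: -35910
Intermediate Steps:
N(a, T) = 1 (N(a, T) = 4 - 3 = 1)
g(C) = C (g(C) = 1*C = C)
K(q) = 7 + q (K(q) = 4 + (q - 1*(-3)) = 4 + (q + 3) = 4 + (3 + q) = 7 + q)
K(g(((-4 + (0 - 1*6)) + 1) - 5*4)) - 35888 = (7 + (((-4 + (0 - 1*6)) + 1) - 5*4)) - 35888 = (7 + (((-4 + (0 - 6)) + 1) - 20)) - 35888 = (7 + (((-4 - 6) + 1) - 20)) - 35888 = (7 + ((-10 + 1) - 20)) - 35888 = (7 + (-9 - 20)) - 35888 = (7 - 29) - 35888 = -22 - 35888 = -35910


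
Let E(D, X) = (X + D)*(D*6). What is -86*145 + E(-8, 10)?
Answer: -12566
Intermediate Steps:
E(D, X) = 6*D*(D + X) (E(D, X) = (D + X)*(6*D) = 6*D*(D + X))
-86*145 + E(-8, 10) = -86*145 + 6*(-8)*(-8 + 10) = -12470 + 6*(-8)*2 = -12470 - 96 = -12566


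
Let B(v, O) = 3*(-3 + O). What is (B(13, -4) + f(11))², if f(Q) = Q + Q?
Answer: 1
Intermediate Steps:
f(Q) = 2*Q
B(v, O) = -9 + 3*O
(B(13, -4) + f(11))² = ((-9 + 3*(-4)) + 2*11)² = ((-9 - 12) + 22)² = (-21 + 22)² = 1² = 1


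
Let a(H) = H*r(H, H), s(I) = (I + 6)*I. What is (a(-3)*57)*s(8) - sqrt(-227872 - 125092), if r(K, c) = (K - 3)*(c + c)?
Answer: -689472 - 2*I*sqrt(88241) ≈ -6.8947e+5 - 594.11*I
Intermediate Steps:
r(K, c) = 2*c*(-3 + K) (r(K, c) = (-3 + K)*(2*c) = 2*c*(-3 + K))
s(I) = I*(6 + I) (s(I) = (6 + I)*I = I*(6 + I))
a(H) = 2*H**2*(-3 + H) (a(H) = H*(2*H*(-3 + H)) = 2*H**2*(-3 + H))
(a(-3)*57)*s(8) - sqrt(-227872 - 125092) = ((2*(-3)**2*(-3 - 3))*57)*(8*(6 + 8)) - sqrt(-227872 - 125092) = ((2*9*(-6))*57)*(8*14) - sqrt(-352964) = -108*57*112 - 2*I*sqrt(88241) = -6156*112 - 2*I*sqrt(88241) = -689472 - 2*I*sqrt(88241)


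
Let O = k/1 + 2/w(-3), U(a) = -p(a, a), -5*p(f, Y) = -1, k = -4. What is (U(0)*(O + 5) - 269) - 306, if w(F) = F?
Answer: -8626/15 ≈ -575.07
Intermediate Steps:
p(f, Y) = ⅕ (p(f, Y) = -⅕*(-1) = ⅕)
U(a) = -⅕ (U(a) = -1*⅕ = -⅕)
O = -14/3 (O = -4/1 + 2/(-3) = -4*1 + 2*(-⅓) = -4 - ⅔ = -14/3 ≈ -4.6667)
(U(0)*(O + 5) - 269) - 306 = (-(-14/3 + 5)/5 - 269) - 306 = (-⅕*⅓ - 269) - 306 = (-1/15 - 269) - 306 = -4036/15 - 306 = -8626/15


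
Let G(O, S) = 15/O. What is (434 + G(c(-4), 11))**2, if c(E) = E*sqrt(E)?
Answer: 12054559/64 + 3255*I/2 ≈ 1.8835e+5 + 1627.5*I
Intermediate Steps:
c(E) = E**(3/2)
(434 + G(c(-4), 11))**2 = (434 + 15/((-4)**(3/2)))**2 = (434 + 15/((-8*I)))**2 = (434 + 15*(I/8))**2 = (434 + 15*I/8)**2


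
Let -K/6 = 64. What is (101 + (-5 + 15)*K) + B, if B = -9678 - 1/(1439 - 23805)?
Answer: -300084621/22366 ≈ -13417.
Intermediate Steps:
K = -384 (K = -6*64 = -384)
B = -216458147/22366 (B = -9678 - 1/(-22366) = -9678 - 1*(-1/22366) = -9678 + 1/22366 = -216458147/22366 ≈ -9678.0)
(101 + (-5 + 15)*K) + B = (101 + (-5 + 15)*(-384)) - 216458147/22366 = (101 + 10*(-384)) - 216458147/22366 = (101 - 3840) - 216458147/22366 = -3739 - 216458147/22366 = -300084621/22366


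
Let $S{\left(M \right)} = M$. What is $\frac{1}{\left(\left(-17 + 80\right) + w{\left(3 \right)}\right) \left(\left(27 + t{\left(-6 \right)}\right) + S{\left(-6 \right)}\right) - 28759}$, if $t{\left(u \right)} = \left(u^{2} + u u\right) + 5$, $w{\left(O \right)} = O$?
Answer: $- \frac{1}{22291} \approx -4.4861 \cdot 10^{-5}$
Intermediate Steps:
$t{\left(u \right)} = 5 + 2 u^{2}$ ($t{\left(u \right)} = \left(u^{2} + u^{2}\right) + 5 = 2 u^{2} + 5 = 5 + 2 u^{2}$)
$\frac{1}{\left(\left(-17 + 80\right) + w{\left(3 \right)}\right) \left(\left(27 + t{\left(-6 \right)}\right) + S{\left(-6 \right)}\right) - 28759} = \frac{1}{\left(\left(-17 + 80\right) + 3\right) \left(\left(27 + \left(5 + 2 \left(-6\right)^{2}\right)\right) - 6\right) - 28759} = \frac{1}{\left(63 + 3\right) \left(\left(27 + \left(5 + 2 \cdot 36\right)\right) - 6\right) - 28759} = \frac{1}{66 \left(\left(27 + \left(5 + 72\right)\right) - 6\right) - 28759} = \frac{1}{66 \left(\left(27 + 77\right) - 6\right) - 28759} = \frac{1}{66 \left(104 - 6\right) - 28759} = \frac{1}{66 \cdot 98 - 28759} = \frac{1}{6468 - 28759} = \frac{1}{-22291} = - \frac{1}{22291}$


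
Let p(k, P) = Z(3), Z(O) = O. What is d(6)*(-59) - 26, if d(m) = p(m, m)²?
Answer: -557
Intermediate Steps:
p(k, P) = 3
d(m) = 9 (d(m) = 3² = 9)
d(6)*(-59) - 26 = 9*(-59) - 26 = -531 - 26 = -557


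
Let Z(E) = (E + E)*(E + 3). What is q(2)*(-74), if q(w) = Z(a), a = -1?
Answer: 296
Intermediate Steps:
Z(E) = 2*E*(3 + E) (Z(E) = (2*E)*(3 + E) = 2*E*(3 + E))
q(w) = -4 (q(w) = 2*(-1)*(3 - 1) = 2*(-1)*2 = -4)
q(2)*(-74) = -4*(-74) = 296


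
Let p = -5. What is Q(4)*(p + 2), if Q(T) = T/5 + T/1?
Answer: -72/5 ≈ -14.400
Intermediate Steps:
Q(T) = 6*T/5 (Q(T) = T*(1/5) + T*1 = T/5 + T = 6*T/5)
Q(4)*(p + 2) = ((6/5)*4)*(-5 + 2) = (24/5)*(-3) = -72/5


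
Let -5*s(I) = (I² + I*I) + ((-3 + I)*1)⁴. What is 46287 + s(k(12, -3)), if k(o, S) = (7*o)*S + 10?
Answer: -3602886318/5 ≈ -7.2058e+8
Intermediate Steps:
k(o, S) = 10 + 7*S*o (k(o, S) = 7*S*o + 10 = 10 + 7*S*o)
s(I) = -2*I²/5 - (-3 + I)⁴/5 (s(I) = -((I² + I*I) + ((-3 + I)*1)⁴)/5 = -((I² + I²) + (-3 + I)⁴)/5 = -(2*I² + (-3 + I)⁴)/5 = -((-3 + I)⁴ + 2*I²)/5 = -2*I²/5 - (-3 + I)⁴/5)
46287 + s(k(12, -3)) = 46287 + (-2*(10 + 7*(-3)*12)²/5 - (-3 + (10 + 7*(-3)*12))⁴/5) = 46287 + (-2*(10 - 252)²/5 - (-3 + (10 - 252))⁴/5) = 46287 + (-⅖*(-242)² - (-3 - 242)⁴/5) = 46287 + (-⅖*58564 - ⅕*(-245)⁴) = 46287 + (-117128/5 - ⅕*3603000625) = 46287 + (-117128/5 - 720600125) = 46287 - 3603117753/5 = -3602886318/5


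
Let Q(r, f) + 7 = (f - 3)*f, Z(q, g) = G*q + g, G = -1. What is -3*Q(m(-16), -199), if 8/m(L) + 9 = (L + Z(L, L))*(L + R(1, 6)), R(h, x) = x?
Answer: -120573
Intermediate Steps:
Z(q, g) = g - q (Z(q, g) = -q + g = g - q)
m(L) = 8/(-9 + L*(6 + L)) (m(L) = 8/(-9 + (L + (L - L))*(L + 6)) = 8/(-9 + (L + 0)*(6 + L)) = 8/(-9 + L*(6 + L)))
Q(r, f) = -7 + f*(-3 + f) (Q(r, f) = -7 + (f - 3)*f = -7 + (-3 + f)*f = -7 + f*(-3 + f))
-3*Q(m(-16), -199) = -3*(-7 + (-199)² - 3*(-199)) = -3*(-7 + 39601 + 597) = -3*40191 = -120573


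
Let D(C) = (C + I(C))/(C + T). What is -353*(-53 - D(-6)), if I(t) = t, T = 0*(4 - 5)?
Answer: 19415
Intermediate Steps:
T = 0 (T = 0*(-1) = 0)
D(C) = 2 (D(C) = (C + C)/(C + 0) = (2*C)/C = 2)
-353*(-53 - D(-6)) = -353*(-53 - 1*2) = -353*(-53 - 2) = -353*(-55) = 19415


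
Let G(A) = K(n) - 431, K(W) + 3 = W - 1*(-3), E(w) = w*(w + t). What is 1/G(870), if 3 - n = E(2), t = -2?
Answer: -1/428 ≈ -0.0023364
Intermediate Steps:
E(w) = w*(-2 + w) (E(w) = w*(w - 2) = w*(-2 + w))
n = 3 (n = 3 - 2*(-2 + 2) = 3 - 2*0 = 3 - 1*0 = 3 + 0 = 3)
K(W) = W (K(W) = -3 + (W - 1*(-3)) = -3 + (W + 3) = -3 + (3 + W) = W)
G(A) = -428 (G(A) = 3 - 431 = -428)
1/G(870) = 1/(-428) = -1/428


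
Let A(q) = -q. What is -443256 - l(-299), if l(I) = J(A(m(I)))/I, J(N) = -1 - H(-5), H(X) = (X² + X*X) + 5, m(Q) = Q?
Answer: -132533600/299 ≈ -4.4326e+5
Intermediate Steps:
H(X) = 5 + 2*X² (H(X) = (X² + X²) + 5 = 2*X² + 5 = 5 + 2*X²)
J(N) = -56 (J(N) = -1 - (5 + 2*(-5)²) = -1 - (5 + 2*25) = -1 - (5 + 50) = -1 - 1*55 = -1 - 55 = -56)
l(I) = -56/I
-443256 - l(-299) = -443256 - (-56)/(-299) = -443256 - (-56)*(-1)/299 = -443256 - 1*56/299 = -443256 - 56/299 = -132533600/299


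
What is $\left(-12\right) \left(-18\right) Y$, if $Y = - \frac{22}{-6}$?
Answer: $792$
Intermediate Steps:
$Y = \frac{11}{3}$ ($Y = \left(-22\right) \left(- \frac{1}{6}\right) = \frac{11}{3} \approx 3.6667$)
$\left(-12\right) \left(-18\right) Y = \left(-12\right) \left(-18\right) \frac{11}{3} = 216 \cdot \frac{11}{3} = 792$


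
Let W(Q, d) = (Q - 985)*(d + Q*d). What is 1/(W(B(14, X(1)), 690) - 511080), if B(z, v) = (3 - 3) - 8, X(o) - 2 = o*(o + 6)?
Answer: 1/4285110 ≈ 2.3337e-7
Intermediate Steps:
X(o) = 2 + o*(6 + o) (X(o) = 2 + o*(o + 6) = 2 + o*(6 + o))
B(z, v) = -8 (B(z, v) = 0 - 8 = -8)
W(Q, d) = (-985 + Q)*(d + Q*d)
1/(W(B(14, X(1)), 690) - 511080) = 1/(690*(-985 + (-8)² - 984*(-8)) - 511080) = 1/(690*(-985 + 64 + 7872) - 511080) = 1/(690*6951 - 511080) = 1/(4796190 - 511080) = 1/4285110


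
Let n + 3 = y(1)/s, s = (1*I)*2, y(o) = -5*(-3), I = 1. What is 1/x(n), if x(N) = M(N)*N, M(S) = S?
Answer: 4/81 ≈ 0.049383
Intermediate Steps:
y(o) = 15
s = 2 (s = (1*1)*2 = 1*2 = 2)
n = 9/2 (n = -3 + 15/2 = 9/2 ≈ 4.5000)
x(N) = N² (x(N) = N*N = N²)
1/x(n) = 1/((9/2)²) = 1/(81/4) = 4/81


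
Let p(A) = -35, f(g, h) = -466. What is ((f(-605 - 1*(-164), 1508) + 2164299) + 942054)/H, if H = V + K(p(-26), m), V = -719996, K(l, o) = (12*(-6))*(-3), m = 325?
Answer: -3105887/719780 ≈ -4.3150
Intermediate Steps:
K(l, o) = 216 (K(l, o) = -72*(-3) = 216)
H = -719780 (H = -719996 + 216 = -719780)
((f(-605 - 1*(-164), 1508) + 2164299) + 942054)/H = ((-466 + 2164299) + 942054)/(-719780) = (2163833 + 942054)*(-1/719780) = 3105887*(-1/719780) = -3105887/719780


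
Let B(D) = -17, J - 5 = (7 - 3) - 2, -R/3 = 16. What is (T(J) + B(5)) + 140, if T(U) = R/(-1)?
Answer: 171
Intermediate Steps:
R = -48 (R = -3*16 = -48)
J = 7 (J = 5 + ((7 - 3) - 2) = 5 + (4 - 2) = 5 + 2 = 7)
T(U) = 48 (T(U) = -48/(-1) = -48*(-1) = 48)
(T(J) + B(5)) + 140 = (48 - 17) + 140 = 31 + 140 = 171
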